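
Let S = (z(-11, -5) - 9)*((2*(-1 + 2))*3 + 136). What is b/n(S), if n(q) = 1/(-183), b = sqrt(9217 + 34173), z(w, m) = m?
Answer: -183*sqrt(43390) ≈ -38119.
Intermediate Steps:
b = sqrt(43390) ≈ 208.30
S = -1988 (S = (-5 - 9)*((2*(-1 + 2))*3 + 136) = -14*((2*1)*3 + 136) = -14*(2*3 + 136) = -14*(6 + 136) = -14*142 = -1988)
n(q) = -1/183
b/n(S) = sqrt(43390)/(-1/183) = sqrt(43390)*(-183) = -183*sqrt(43390)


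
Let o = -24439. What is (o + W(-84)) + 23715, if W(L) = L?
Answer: -808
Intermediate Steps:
(o + W(-84)) + 23715 = (-24439 - 84) + 23715 = -24523 + 23715 = -808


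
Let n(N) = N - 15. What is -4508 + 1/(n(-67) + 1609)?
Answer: -6883715/1527 ≈ -4508.0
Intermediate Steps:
n(N) = -15 + N
-4508 + 1/(n(-67) + 1609) = -4508 + 1/((-15 - 67) + 1609) = -4508 + 1/(-82 + 1609) = -4508 + 1/1527 = -6883715/1527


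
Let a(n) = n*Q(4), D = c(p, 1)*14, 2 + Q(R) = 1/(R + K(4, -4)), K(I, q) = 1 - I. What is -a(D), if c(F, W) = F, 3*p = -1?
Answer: -14/3 ≈ -4.6667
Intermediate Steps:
p = -⅓ (p = (⅓)*(-1) = -⅓ ≈ -0.33333)
Q(R) = -2 + 1/(-3 + R) (Q(R) = -2 + 1/(R + (1 - 1*4)) = -2 + 1/(R + (1 - 4)) = -2 + 1/(R - 3) = -2 + 1/(-3 + R))
D = -14/3 (D = -⅓*14 = -14/3 ≈ -4.6667)
a(n) = -n (a(n) = n*((7 - 2*4)/(-3 + 4)) = n*((7 - 8)/1) = n*(1*(-1)) = n*(-1) = -n)
-a(D) = -(-1)*(-14)/3 = -1*14/3 = -14/3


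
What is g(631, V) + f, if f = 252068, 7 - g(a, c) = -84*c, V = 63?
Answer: 257367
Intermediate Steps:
g(a, c) = 7 + 84*c (g(a, c) = 7 - (-84)*c = 7 + 84*c)
g(631, V) + f = (7 + 84*63) + 252068 = (7 + 5292) + 252068 = 5299 + 252068 = 257367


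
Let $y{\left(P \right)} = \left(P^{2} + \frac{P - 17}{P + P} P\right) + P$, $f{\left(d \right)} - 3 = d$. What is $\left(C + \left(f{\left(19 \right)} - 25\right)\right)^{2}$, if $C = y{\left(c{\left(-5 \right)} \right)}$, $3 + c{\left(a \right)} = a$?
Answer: $\frac{6561}{4} \approx 1640.3$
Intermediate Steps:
$f{\left(d \right)} = 3 + d$
$c{\left(a \right)} = -3 + a$
$y{\left(P \right)} = - \frac{17}{2} + P^{2} + \frac{3 P}{2}$ ($y{\left(P \right)} = \left(P^{2} + \frac{-17 + P}{2 P} P\right) + P = \left(P^{2} + \left(- \frac{17}{2} + \frac{P}{2}\right)\right) + P = \left(- \frac{17}{2} + P^{2} + \frac{P}{2}\right) + P = - \frac{17}{2} + P^{2} + \frac{3 P}{2}$)
$C = \frac{87}{2}$ ($C = - \frac{17}{2} + \left(-3 - 5\right)^{2} + \frac{3 \left(-3 - 5\right)}{2} = - \frac{17}{2} + \left(-8\right)^{2} + \frac{3}{2} \left(-8\right) = - \frac{17}{2} + 64 - 12 = \frac{87}{2} \approx 43.5$)
$\left(C + \left(f{\left(19 \right)} - 25\right)\right)^{2} = \left(\frac{87}{2} + \left(\left(3 + 19\right) - 25\right)\right)^{2} = \left(\frac{87}{2} + \left(22 - 25\right)\right)^{2} = \left(\frac{87}{2} - 3\right)^{2} = \left(\frac{81}{2}\right)^{2} = \frac{6561}{4}$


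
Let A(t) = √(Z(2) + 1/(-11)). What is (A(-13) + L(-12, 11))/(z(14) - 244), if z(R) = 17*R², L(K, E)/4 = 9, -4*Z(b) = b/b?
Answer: 9/772 + I*√165/67936 ≈ 0.011658 + 0.00018908*I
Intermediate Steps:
Z(b) = -¼ (Z(b) = -b/(4*b) = -¼*1 = -¼)
L(K, E) = 36 (L(K, E) = 4*9 = 36)
A(t) = I*√165/22 (A(t) = √(-¼ + 1/(-11)) = √(-¼ - 1/11) = √(-15/44) = I*√165/22)
(A(-13) + L(-12, 11))/(z(14) - 244) = (I*√165/22 + 36)/(17*14² - 244) = (36 + I*√165/22)/(17*196 - 244) = (36 + I*√165/22)/(3332 - 244) = (36 + I*√165/22)/3088 = (36 + I*√165/22)*(1/3088) = 9/772 + I*√165/67936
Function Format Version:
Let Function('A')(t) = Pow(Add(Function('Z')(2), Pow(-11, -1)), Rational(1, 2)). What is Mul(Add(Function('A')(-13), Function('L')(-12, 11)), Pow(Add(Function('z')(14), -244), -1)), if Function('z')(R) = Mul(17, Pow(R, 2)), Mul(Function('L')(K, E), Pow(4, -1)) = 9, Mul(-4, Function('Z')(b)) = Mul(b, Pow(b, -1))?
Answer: Add(Rational(9, 772), Mul(Rational(1, 67936), I, Pow(165, Rational(1, 2)))) ≈ Add(0.011658, Mul(0.00018908, I))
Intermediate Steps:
Function('Z')(b) = Rational(-1, 4) (Function('Z')(b) = Mul(Rational(-1, 4), Mul(b, Pow(b, -1))) = Mul(Rational(-1, 4), 1) = Rational(-1, 4))
Function('L')(K, E) = 36 (Function('L')(K, E) = Mul(4, 9) = 36)
Function('A')(t) = Mul(Rational(1, 22), I, Pow(165, Rational(1, 2))) (Function('A')(t) = Pow(Add(Rational(-1, 4), Pow(-11, -1)), Rational(1, 2)) = Pow(Add(Rational(-1, 4), Rational(-1, 11)), Rational(1, 2)) = Pow(Rational(-15, 44), Rational(1, 2)) = Mul(Rational(1, 22), I, Pow(165, Rational(1, 2))))
Mul(Add(Function('A')(-13), Function('L')(-12, 11)), Pow(Add(Function('z')(14), -244), -1)) = Mul(Add(Mul(Rational(1, 22), I, Pow(165, Rational(1, 2))), 36), Pow(Add(Mul(17, Pow(14, 2)), -244), -1)) = Mul(Add(36, Mul(Rational(1, 22), I, Pow(165, Rational(1, 2)))), Pow(Add(Mul(17, 196), -244), -1)) = Mul(Add(36, Mul(Rational(1, 22), I, Pow(165, Rational(1, 2)))), Pow(Add(3332, -244), -1)) = Mul(Add(36, Mul(Rational(1, 22), I, Pow(165, Rational(1, 2)))), Pow(3088, -1)) = Mul(Add(36, Mul(Rational(1, 22), I, Pow(165, Rational(1, 2)))), Rational(1, 3088)) = Add(Rational(9, 772), Mul(Rational(1, 67936), I, Pow(165, Rational(1, 2))))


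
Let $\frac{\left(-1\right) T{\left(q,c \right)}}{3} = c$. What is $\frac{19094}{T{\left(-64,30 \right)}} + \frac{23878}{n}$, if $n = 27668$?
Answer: $- \frac{131535943}{622530} \approx -211.29$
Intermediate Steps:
$T{\left(q,c \right)} = - 3 c$
$\frac{19094}{T{\left(-64,30 \right)}} + \frac{23878}{n} = \frac{19094}{\left(-3\right) 30} + \frac{23878}{27668} = \frac{19094}{-90} + 23878 \cdot \frac{1}{27668} = 19094 \left(- \frac{1}{90}\right) + \frac{11939}{13834} = - \frac{9547}{45} + \frac{11939}{13834} = - \frac{131535943}{622530}$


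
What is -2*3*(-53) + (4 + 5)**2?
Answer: 399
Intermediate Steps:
-2*3*(-53) + (4 + 5)**2 = -6*(-53) + 9**2 = 318 + 81 = 399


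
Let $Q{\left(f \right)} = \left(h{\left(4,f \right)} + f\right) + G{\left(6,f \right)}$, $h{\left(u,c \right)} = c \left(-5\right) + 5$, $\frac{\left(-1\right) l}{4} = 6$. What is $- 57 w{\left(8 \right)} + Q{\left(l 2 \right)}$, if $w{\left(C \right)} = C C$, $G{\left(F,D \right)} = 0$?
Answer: $-3451$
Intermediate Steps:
$l = -24$ ($l = \left(-4\right) 6 = -24$)
$h{\left(u,c \right)} = 5 - 5 c$ ($h{\left(u,c \right)} = - 5 c + 5 = 5 - 5 c$)
$w{\left(C \right)} = C^{2}$
$Q{\left(f \right)} = 5 - 4 f$ ($Q{\left(f \right)} = \left(\left(5 - 5 f\right) + f\right) + 0 = \left(5 - 4 f\right) + 0 = 5 - 4 f$)
$- 57 w{\left(8 \right)} + Q{\left(l 2 \right)} = - 57 \cdot 8^{2} - \left(-5 + 4 \left(\left(-24\right) 2\right)\right) = \left(-57\right) 64 + \left(5 - -192\right) = -3648 + \left(5 + 192\right) = -3648 + 197 = -3451$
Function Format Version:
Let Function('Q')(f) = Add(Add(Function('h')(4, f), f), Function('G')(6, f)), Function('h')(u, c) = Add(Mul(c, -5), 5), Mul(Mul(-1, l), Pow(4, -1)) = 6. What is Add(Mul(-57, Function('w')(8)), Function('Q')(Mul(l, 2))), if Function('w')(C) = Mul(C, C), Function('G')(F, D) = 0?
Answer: -3451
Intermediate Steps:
l = -24 (l = Mul(-4, 6) = -24)
Function('h')(u, c) = Add(5, Mul(-5, c)) (Function('h')(u, c) = Add(Mul(-5, c), 5) = Add(5, Mul(-5, c)))
Function('w')(C) = Pow(C, 2)
Function('Q')(f) = Add(5, Mul(-4, f)) (Function('Q')(f) = Add(Add(Add(5, Mul(-5, f)), f), 0) = Add(Add(5, Mul(-4, f)), 0) = Add(5, Mul(-4, f)))
Add(Mul(-57, Function('w')(8)), Function('Q')(Mul(l, 2))) = Add(Mul(-57, Pow(8, 2)), Add(5, Mul(-4, Mul(-24, 2)))) = Add(Mul(-57, 64), Add(5, Mul(-4, -48))) = Add(-3648, Add(5, 192)) = Add(-3648, 197) = -3451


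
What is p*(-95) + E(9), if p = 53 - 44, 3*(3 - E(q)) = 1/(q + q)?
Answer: -46009/54 ≈ -852.02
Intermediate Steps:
E(q) = 3 - 1/(6*q) (E(q) = 3 - 1/(3*(q + q)) = 3 - 1/(2*q)/3 = 3 - 1/(6*q))
p = 9
p*(-95) + E(9) = 9*(-95) + (3 - ⅙/9) = -855 + (3 - ⅙*⅑) = -855 + (3 - 1/54) = -855 + 161/54 = -46009/54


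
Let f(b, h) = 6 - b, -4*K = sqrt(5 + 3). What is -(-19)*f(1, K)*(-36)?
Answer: -3420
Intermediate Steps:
K = -sqrt(2)/2 (K = -sqrt(5 + 3)/4 = -sqrt(2)/2 ≈ -0.70711)
-(-19)*f(1, K)*(-36) = -(-19)*(6 - 1*1)*(-36) = -(-19)*(6 - 1)*(-36) = -(-19)*5*(-36) = -19*(-5)*(-36) = 95*(-36) = -3420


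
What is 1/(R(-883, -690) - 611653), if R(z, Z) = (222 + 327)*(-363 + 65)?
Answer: -1/775255 ≈ -1.2899e-6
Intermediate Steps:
R(z, Z) = -163602 (R(z, Z) = 549*(-298) = -163602)
1/(R(-883, -690) - 611653) = 1/(-163602 - 611653) = 1/(-775255) = -1/775255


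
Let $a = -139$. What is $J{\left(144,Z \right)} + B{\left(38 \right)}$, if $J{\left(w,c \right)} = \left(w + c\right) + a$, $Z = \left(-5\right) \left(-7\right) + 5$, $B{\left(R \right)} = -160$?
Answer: $-115$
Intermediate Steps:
$Z = 40$ ($Z = 35 + 5 = 40$)
$J{\left(w,c \right)} = -139 + c + w$ ($J{\left(w,c \right)} = \left(w + c\right) - 139 = \left(c + w\right) - 139 = -139 + c + w$)
$J{\left(144,Z \right)} + B{\left(38 \right)} = \left(-139 + 40 + 144\right) - 160 = 45 - 160 = -115$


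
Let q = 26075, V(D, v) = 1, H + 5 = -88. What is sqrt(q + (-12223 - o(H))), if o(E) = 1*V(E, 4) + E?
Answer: 2*sqrt(3486) ≈ 118.08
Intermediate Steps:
H = -93 (H = -5 - 88 = -93)
o(E) = 1 + E (o(E) = 1*1 + E = 1 + E)
sqrt(q + (-12223 - o(H))) = sqrt(26075 + (-12223 - (1 - 93))) = sqrt(26075 + (-12223 - 1*(-92))) = sqrt(26075 + (-12223 + 92)) = sqrt(26075 - 12131) = sqrt(13944) = 2*sqrt(3486)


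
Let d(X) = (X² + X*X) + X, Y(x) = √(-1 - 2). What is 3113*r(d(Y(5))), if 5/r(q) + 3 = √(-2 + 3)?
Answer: -15565/2 ≈ -7782.5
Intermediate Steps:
Y(x) = I*√3 (Y(x) = √(-3) = I*√3)
d(X) = X + 2*X² (d(X) = (X² + X²) + X = 2*X² + X = X + 2*X²)
r(q) = -5/2 (r(q) = 5/(-3 + √(-2 + 3)) = 5/(-3 + √1) = 5/(-3 + 1) = 5/(-2) = 5*(-½) = -5/2)
3113*r(d(Y(5))) = 3113*(-5/2) = -15565/2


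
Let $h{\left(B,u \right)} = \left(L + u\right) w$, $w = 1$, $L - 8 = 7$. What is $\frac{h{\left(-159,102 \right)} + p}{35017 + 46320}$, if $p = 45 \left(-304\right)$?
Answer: $- \frac{13563}{81337} \approx -0.16675$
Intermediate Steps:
$L = 15$ ($L = 8 + 7 = 15$)
$p = -13680$
$h{\left(B,u \right)} = 15 + u$ ($h{\left(B,u \right)} = \left(15 + u\right) 1 = 15 + u$)
$\frac{h{\left(-159,102 \right)} + p}{35017 + 46320} = \frac{\left(15 + 102\right) - 13680}{35017 + 46320} = \frac{117 - 13680}{81337} = \left(-13563\right) \frac{1}{81337} = - \frac{13563}{81337}$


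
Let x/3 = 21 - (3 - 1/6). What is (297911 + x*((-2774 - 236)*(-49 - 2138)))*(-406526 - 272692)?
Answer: -243882953377068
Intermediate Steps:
x = 109/2 (x = 3*(21 - (3 - 1/6)) = 3*(21 - (3 - 1*⅙)) = 3*(21 - (3 - ⅙)) = 3*(21 - 1*17/6) = 3*(21 - 17/6) = 3*(109/6) = 109/2 ≈ 54.500)
(297911 + x*((-2774 - 236)*(-49 - 2138)))*(-406526 - 272692) = (297911 + 109*((-2774 - 236)*(-49 - 2138))/2)*(-406526 - 272692) = (297911 + 109*(-3010*(-2187))/2)*(-679218) = (297911 + (109/2)*6582870)*(-679218) = (297911 + 358766415)*(-679218) = 359064326*(-679218) = -243882953377068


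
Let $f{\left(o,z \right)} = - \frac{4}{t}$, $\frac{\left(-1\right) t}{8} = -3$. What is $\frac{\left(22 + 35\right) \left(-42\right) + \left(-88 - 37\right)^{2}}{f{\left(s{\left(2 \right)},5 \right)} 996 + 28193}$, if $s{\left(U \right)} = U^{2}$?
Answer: $\frac{13231}{28027} \approx 0.47208$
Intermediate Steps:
$t = 24$ ($t = \left(-8\right) \left(-3\right) = 24$)
$f{\left(o,z \right)} = - \frac{1}{6}$ ($f{\left(o,z \right)} = - \frac{4}{24} = \left(-4\right) \frac{1}{24} = - \frac{1}{6}$)
$\frac{\left(22 + 35\right) \left(-42\right) + \left(-88 - 37\right)^{2}}{f{\left(s{\left(2 \right)},5 \right)} 996 + 28193} = \frac{\left(22 + 35\right) \left(-42\right) + \left(-88 - 37\right)^{2}}{\left(- \frac{1}{6}\right) 996 + 28193} = \frac{57 \left(-42\right) + \left(-125\right)^{2}}{-166 + 28193} = \frac{-2394 + 15625}{28027} = 13231 \cdot \frac{1}{28027} = \frac{13231}{28027}$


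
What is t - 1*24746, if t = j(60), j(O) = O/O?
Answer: -24745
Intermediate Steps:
j(O) = 1
t = 1
t - 1*24746 = 1 - 1*24746 = 1 - 24746 = -24745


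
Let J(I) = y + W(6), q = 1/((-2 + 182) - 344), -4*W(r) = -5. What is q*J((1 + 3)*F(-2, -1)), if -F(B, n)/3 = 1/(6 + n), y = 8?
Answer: -37/656 ≈ -0.056402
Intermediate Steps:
W(r) = 5/4 (W(r) = -¼*(-5) = 5/4)
q = -1/164 (q = 1/(180 - 344) = 1/(-164) = -1/164 ≈ -0.0060976)
F(B, n) = -3/(6 + n)
J(I) = 37/4 (J(I) = 8 + 5/4 = 37/4)
q*J((1 + 3)*F(-2, -1)) = -1/164*37/4 = -37/656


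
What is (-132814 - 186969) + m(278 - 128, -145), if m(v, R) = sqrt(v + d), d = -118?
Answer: -319783 + 4*sqrt(2) ≈ -3.1978e+5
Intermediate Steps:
m(v, R) = sqrt(-118 + v) (m(v, R) = sqrt(v - 118) = sqrt(-118 + v))
(-132814 - 186969) + m(278 - 128, -145) = (-132814 - 186969) + sqrt(-118 + (278 - 128)) = -319783 + sqrt(-118 + 150) = -319783 + sqrt(32) = -319783 + 4*sqrt(2)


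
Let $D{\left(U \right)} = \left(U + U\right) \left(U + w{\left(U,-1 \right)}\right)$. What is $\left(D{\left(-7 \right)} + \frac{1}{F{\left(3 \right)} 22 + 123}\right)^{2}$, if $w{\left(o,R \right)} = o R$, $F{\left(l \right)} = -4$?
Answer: $\frac{1}{1225} \approx 0.00081633$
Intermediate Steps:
$w{\left(o,R \right)} = R o$
$D{\left(U \right)} = 0$ ($D{\left(U \right)} = \left(U + U\right) \left(U - U\right) = 2 U 0 = 0$)
$\left(D{\left(-7 \right)} + \frac{1}{F{\left(3 \right)} 22 + 123}\right)^{2} = \left(0 + \frac{1}{\left(-4\right) 22 + 123}\right)^{2} = \left(0 + \frac{1}{-88 + 123}\right)^{2} = \left(0 + \frac{1}{35}\right)^{2} = \left(\frac{1}{35}\right)^{2} = \frac{1}{1225}$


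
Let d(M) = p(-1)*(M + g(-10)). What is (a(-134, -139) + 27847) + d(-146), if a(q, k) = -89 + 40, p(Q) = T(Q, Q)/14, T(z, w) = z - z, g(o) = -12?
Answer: 27798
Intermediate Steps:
T(z, w) = 0
p(Q) = 0 (p(Q) = 0/14 = 0*(1/14) = 0)
a(q, k) = -49
d(M) = 0 (d(M) = 0*(M - 12) = 0*(-12 + M) = 0)
(a(-134, -139) + 27847) + d(-146) = (-49 + 27847) + 0 = 27798 + 0 = 27798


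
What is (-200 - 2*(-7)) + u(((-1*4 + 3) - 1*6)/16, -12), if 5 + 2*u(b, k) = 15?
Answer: -181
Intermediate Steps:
u(b, k) = 5 (u(b, k) = -5/2 + (½)*15 = -5/2 + 15/2 = 5)
(-200 - 2*(-7)) + u(((-1*4 + 3) - 1*6)/16, -12) = (-200 - 2*(-7)) + 5 = (-200 + 14) + 5 = -186 + 5 = -181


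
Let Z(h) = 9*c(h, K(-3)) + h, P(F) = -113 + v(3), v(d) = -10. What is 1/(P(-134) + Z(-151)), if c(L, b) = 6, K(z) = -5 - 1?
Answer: -1/220 ≈ -0.0045455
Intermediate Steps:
K(z) = -6
P(F) = -123 (P(F) = -113 - 10 = -123)
Z(h) = 54 + h (Z(h) = 9*6 + h = 54 + h)
1/(P(-134) + Z(-151)) = 1/(-123 + (54 - 151)) = 1/(-123 - 97) = 1/(-220) = -1/220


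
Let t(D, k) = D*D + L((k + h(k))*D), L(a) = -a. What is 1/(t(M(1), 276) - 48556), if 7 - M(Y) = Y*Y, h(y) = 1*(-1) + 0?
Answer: -1/50170 ≈ -1.9932e-5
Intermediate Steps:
h(y) = -1 (h(y) = -1 + 0 = -1)
M(Y) = 7 - Y² (M(Y) = 7 - Y*Y = 7 - Y²)
t(D, k) = D² - D*(-1 + k) (t(D, k) = D*D - (k - 1)*D = D² - (-1 + k)*D = D² - D*(-1 + k))
1/(t(M(1), 276) - 48556) = 1/((7 - 1*1²)*(1 + (7 - 1*1²) - 1*276) - 48556) = 1/((7 - 1*1)*(1 + (7 - 1*1) - 276) - 48556) = 1/((7 - 1)*(1 + (7 - 1) - 276) - 48556) = 1/(6*(1 + 6 - 276) - 48556) = 1/(6*(-269) - 48556) = 1/(-1614 - 48556) = 1/(-50170) = -1/50170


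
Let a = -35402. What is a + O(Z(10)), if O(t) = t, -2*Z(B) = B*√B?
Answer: -35402 - 5*√10 ≈ -35418.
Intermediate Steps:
Z(B) = -B^(3/2)/2 (Z(B) = -B*√B/2 = -B^(3/2)/2)
a + O(Z(10)) = -35402 - 5*√10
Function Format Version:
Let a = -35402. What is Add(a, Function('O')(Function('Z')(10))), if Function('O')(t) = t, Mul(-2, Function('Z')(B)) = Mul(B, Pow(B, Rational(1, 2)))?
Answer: Add(-35402, Mul(-5, Pow(10, Rational(1, 2)))) ≈ -35418.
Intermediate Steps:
Function('Z')(B) = Mul(Rational(-1, 2), Pow(B, Rational(3, 2))) (Function('Z')(B) = Mul(Rational(-1, 2), Mul(B, Pow(B, Rational(1, 2)))) = Mul(Rational(-1, 2), Pow(B, Rational(3, 2))))
Add(a, Function('O')(Function('Z')(10))) = Add(-35402, Mul(Rational(-1, 2), Pow(10, Rational(3, 2)))) = Add(-35402, Mul(Rational(-1, 2), Mul(10, Pow(10, Rational(1, 2))))) = Add(-35402, Mul(-5, Pow(10, Rational(1, 2))))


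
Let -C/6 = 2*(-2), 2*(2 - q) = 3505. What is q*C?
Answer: -42012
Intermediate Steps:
q = -3501/2 (q = 2 - ½*3505 = 2 - 3505/2 = -3501/2 ≈ -1750.5)
C = 24 (C = -12*(-2) = -6*(-4) = 24)
q*C = -3501/2*24 = -42012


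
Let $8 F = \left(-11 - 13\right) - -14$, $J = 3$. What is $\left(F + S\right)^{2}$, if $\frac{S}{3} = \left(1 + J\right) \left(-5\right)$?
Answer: $\frac{60025}{16} \approx 3751.6$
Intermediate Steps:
$F = - \frac{5}{4}$ ($F = \frac{\left(-11 - 13\right) - -14}{8} = \frac{\left(-11 - 13\right) + 14}{8} = \frac{-24 + 14}{8} = \frac{1}{8} \left(-10\right) = - \frac{5}{4} \approx -1.25$)
$S = -60$ ($S = 3 \left(1 + 3\right) \left(-5\right) = 3 \cdot 4 \left(-5\right) = 3 \left(-20\right) = -60$)
$\left(F + S\right)^{2} = \left(- \frac{5}{4} - 60\right)^{2} = \left(- \frac{245}{4}\right)^{2} = \frac{60025}{16}$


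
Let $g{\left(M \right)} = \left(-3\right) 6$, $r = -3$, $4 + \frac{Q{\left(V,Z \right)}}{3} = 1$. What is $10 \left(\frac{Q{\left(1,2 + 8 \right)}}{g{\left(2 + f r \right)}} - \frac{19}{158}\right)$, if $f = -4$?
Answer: $\frac{300}{79} \approx 3.7975$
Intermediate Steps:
$Q{\left(V,Z \right)} = -9$ ($Q{\left(V,Z \right)} = -12 + 3 \cdot 1 = -12 + 3 = -9$)
$g{\left(M \right)} = -18$
$10 \left(\frac{Q{\left(1,2 + 8 \right)}}{g{\left(2 + f r \right)}} - \frac{19}{158}\right) = 10 \left(- \frac{9}{-18} - \frac{19}{158}\right) = 10 \left(\left(-9\right) \left(- \frac{1}{18}\right) - \frac{19}{158}\right) = 10 \left(\frac{1}{2} - \frac{19}{158}\right) = 10 \cdot \frac{30}{79} = \frac{300}{79}$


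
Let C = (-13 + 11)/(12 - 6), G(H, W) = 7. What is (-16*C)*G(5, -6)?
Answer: 112/3 ≈ 37.333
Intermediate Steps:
C = -⅓ (C = -2/6 = -2*⅙ = -⅓ ≈ -0.33333)
(-16*C)*G(5, -6) = -16*(-⅓)*7 = (16/3)*7 = 112/3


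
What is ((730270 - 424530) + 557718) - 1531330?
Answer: -667872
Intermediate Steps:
((730270 - 424530) + 557718) - 1531330 = (305740 + 557718) - 1531330 = 863458 - 1531330 = -667872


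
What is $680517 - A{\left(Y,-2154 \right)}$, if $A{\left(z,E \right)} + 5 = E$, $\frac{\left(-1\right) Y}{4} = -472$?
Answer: $682676$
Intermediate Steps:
$Y = 1888$ ($Y = \left(-4\right) \left(-472\right) = 1888$)
$A{\left(z,E \right)} = -5 + E$
$680517 - A{\left(Y,-2154 \right)} = 680517 - \left(-5 - 2154\right) = 680517 - -2159 = 680517 + 2159 = 682676$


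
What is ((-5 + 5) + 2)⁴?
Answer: 16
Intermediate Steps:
((-5 + 5) + 2)⁴ = (0 + 2)⁴ = 2⁴ = 16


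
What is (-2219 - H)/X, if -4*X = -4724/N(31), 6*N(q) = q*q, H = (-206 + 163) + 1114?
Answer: -1580845/3543 ≈ -446.19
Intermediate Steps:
H = 1071 (H = -43 + 1114 = 1071)
N(q) = q²/6 (N(q) = (q*q)/6 = q²/6)
X = 7086/961 (X = -(-1181)/((⅙)*31²) = -(-1181)/((⅙)*961) = -(-1181)/961/6 = -(-1181)*6/961 = -¼*(-28344/961) = 7086/961 ≈ 7.3736)
(-2219 - H)/X = (-2219 - 1*1071)/(7086/961) = (-2219 - 1071)*(961/7086) = -3290*961/7086 = -1580845/3543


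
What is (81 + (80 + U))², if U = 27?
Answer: 35344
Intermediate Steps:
(81 + (80 + U))² = (81 + (80 + 27))² = (81 + 107)² = 188² = 35344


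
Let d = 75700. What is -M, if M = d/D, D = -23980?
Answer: 3785/1199 ≈ 3.1568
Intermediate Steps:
M = -3785/1199 (M = 75700/(-23980) = 75700*(-1/23980) = -3785/1199 ≈ -3.1568)
-M = -1*(-3785/1199) = 3785/1199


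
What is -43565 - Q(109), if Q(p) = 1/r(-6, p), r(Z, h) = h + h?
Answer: -9497171/218 ≈ -43565.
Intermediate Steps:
r(Z, h) = 2*h
Q(p) = 1/(2*p)
-43565 - Q(109) = -43565 - 1/(2*109) = -43565 - 1*1/218 = -43565 - 1/218 = -9497171/218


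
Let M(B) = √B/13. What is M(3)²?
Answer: 3/169 ≈ 0.017751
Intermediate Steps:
M(B) = √B/13
M(3)² = (√3/13)² = 3/169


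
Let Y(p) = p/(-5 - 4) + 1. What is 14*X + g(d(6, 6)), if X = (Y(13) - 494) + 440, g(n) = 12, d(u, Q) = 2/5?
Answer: -6752/9 ≈ -750.22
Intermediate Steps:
d(u, Q) = 2/5 (d(u, Q) = 2*(1/5) = 2/5)
Y(p) = 1 - p/9 (Y(p) = p/(-9) + 1 = p*(-1/9) + 1 = -p/9 + 1 = 1 - p/9)
X = -490/9 (X = ((1 - 1/9*13) - 494) + 440 = ((1 - 13/9) - 494) + 440 = (-4/9 - 494) + 440 = -4450/9 + 440 = -490/9 ≈ -54.444)
14*X + g(d(6, 6)) = 14*(-490/9) + 12 = -6860/9 + 12 = -6752/9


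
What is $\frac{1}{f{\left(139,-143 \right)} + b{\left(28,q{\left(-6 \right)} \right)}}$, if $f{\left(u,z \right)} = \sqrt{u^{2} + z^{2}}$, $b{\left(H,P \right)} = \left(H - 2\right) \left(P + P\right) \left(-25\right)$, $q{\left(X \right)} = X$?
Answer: $\frac{780}{6080023} - \frac{\sqrt{39770}}{60800230} \approx 0.00012501$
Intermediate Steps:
$b{\left(H,P \right)} = - 50 P \left(-2 + H\right)$ ($b{\left(H,P \right)} = \left(-2 + H\right) 2 P \left(-25\right) = 2 P \left(-2 + H\right) \left(-25\right) = - 50 P \left(-2 + H\right)$)
$\frac{1}{f{\left(139,-143 \right)} + b{\left(28,q{\left(-6 \right)} \right)}} = \frac{1}{\sqrt{139^{2} + \left(-143\right)^{2}} + 50 \left(-6\right) \left(2 - 28\right)} = \frac{1}{\sqrt{19321 + 20449} + 50 \left(-6\right) \left(2 - 28\right)} = \frac{1}{\sqrt{39770} + 50 \left(-6\right) \left(-26\right)} = \frac{1}{\sqrt{39770} + 7800} = \frac{1}{7800 + \sqrt{39770}}$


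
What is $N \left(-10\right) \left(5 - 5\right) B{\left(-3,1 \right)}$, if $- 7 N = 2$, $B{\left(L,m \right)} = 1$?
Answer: $0$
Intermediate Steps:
$N = - \frac{2}{7}$ ($N = \left(- \frac{1}{7}\right) 2 = - \frac{2}{7} \approx -0.28571$)
$N \left(-10\right) \left(5 - 5\right) B{\left(-3,1 \right)} = \left(- \frac{2}{7}\right) \left(-10\right) \left(5 - 5\right) 1 = \frac{20 \cdot 0 \cdot 1}{7} = \frac{20}{7} \cdot 0 = 0$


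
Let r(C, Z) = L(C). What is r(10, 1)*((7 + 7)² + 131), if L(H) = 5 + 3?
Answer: 2616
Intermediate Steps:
L(H) = 8
r(C, Z) = 8
r(10, 1)*((7 + 7)² + 131) = 8*((7 + 7)² + 131) = 8*(14² + 131) = 8*(196 + 131) = 8*327 = 2616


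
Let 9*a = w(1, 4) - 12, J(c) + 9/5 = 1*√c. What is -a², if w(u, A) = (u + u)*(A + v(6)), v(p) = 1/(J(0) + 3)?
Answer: -49/729 ≈ -0.067215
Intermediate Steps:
J(c) = -9/5 + √c (J(c) = -9/5 + 1*√c = -9/5 + √c)
v(p) = ⅚ (v(p) = 1/((-9/5 + √0) + 3) = 1/((-9/5 + 0) + 3) = 1/(-9/5 + 3) = 1/(6/5) = ⅚)
w(u, A) = 2*u*(⅚ + A) (w(u, A) = (u + u)*(A + ⅚) = (2*u)*(⅚ + A) = 2*u*(⅚ + A))
a = -7/27 (a = ((⅓)*1*(5 + 6*4) - 12)/9 = ((⅓)*1*(5 + 24) - 12)/9 = ((⅓)*1*29 - 12)/9 = (29/3 - 12)/9 = (⅑)*(-7/3) = -7/27 ≈ -0.25926)
-a² = -(-7/27)² = -1*49/729 = -49/729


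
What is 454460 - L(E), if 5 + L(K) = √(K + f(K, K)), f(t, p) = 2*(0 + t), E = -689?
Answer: 454465 - I*√2067 ≈ 4.5447e+5 - 45.464*I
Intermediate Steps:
f(t, p) = 2*t
L(K) = -5 + √3*√K (L(K) = -5 + √(K + 2*K) = -5 + √(3*K) = -5 + √3*√K)
454460 - L(E) = 454460 - (-5 + √3*√(-689)) = 454460 - (-5 + √3*(I*√689)) = 454460 - (-5 + I*√2067) = 454460 + (5 - I*√2067) = 454465 - I*√2067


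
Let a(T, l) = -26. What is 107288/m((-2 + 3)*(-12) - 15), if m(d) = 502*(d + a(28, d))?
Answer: -53644/13303 ≈ -4.0325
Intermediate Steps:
m(d) = -13052 + 502*d (m(d) = 502*(d - 26) = 502*(-26 + d) = -13052 + 502*d)
107288/m((-2 + 3)*(-12) - 15) = 107288/(-13052 + 502*((-2 + 3)*(-12) - 15)) = 107288/(-13052 + 502*(1*(-12) - 15)) = 107288/(-13052 + 502*(-12 - 15)) = 107288/(-13052 + 502*(-27)) = 107288/(-13052 - 13554) = 107288/(-26606) = 107288*(-1/26606) = -53644/13303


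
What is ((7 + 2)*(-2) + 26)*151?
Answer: 1208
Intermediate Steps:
((7 + 2)*(-2) + 26)*151 = (9*(-2) + 26)*151 = (-18 + 26)*151 = 8*151 = 1208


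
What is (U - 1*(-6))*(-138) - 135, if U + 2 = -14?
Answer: 1245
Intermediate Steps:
U = -16 (U = -2 - 14 = -16)
(U - 1*(-6))*(-138) - 135 = (-16 - 1*(-6))*(-138) - 135 = (-16 + 6)*(-138) - 135 = -10*(-138) - 135 = 1380 - 135 = 1245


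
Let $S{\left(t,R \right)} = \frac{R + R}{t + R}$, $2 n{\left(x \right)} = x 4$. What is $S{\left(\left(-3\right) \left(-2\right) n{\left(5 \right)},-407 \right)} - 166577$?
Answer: $- \frac{57801405}{347} \approx -1.6657 \cdot 10^{5}$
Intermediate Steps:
$n{\left(x \right)} = 2 x$ ($n{\left(x \right)} = \frac{x 4}{2} = \frac{4 x}{2} = 2 x$)
$S{\left(t,R \right)} = \frac{2 R}{R + t}$
$S{\left(\left(-3\right) \left(-2\right) n{\left(5 \right)},-407 \right)} - 166577 = 2 \left(-407\right) \frac{1}{-407 + \left(-3\right) \left(-2\right) 2 \cdot 5} - 166577 = 2 \left(-407\right) \frac{1}{-407 + 6 \cdot 10} - 166577 = 2 \left(-407\right) \frac{1}{-407 + 60} - 166577 = 2 \left(-407\right) \frac{1}{-347} - 166577 = 2 \left(-407\right) \left(- \frac{1}{347}\right) - 166577 = \frac{814}{347} - 166577 = - \frac{57801405}{347}$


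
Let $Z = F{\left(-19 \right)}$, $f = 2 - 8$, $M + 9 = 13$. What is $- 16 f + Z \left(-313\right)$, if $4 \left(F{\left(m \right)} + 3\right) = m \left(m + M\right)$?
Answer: $- \frac{85065}{4} \approx -21266.0$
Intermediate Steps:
$M = 4$ ($M = -9 + 13 = 4$)
$F{\left(m \right)} = -3 + \frac{m \left(4 + m\right)}{4}$ ($F{\left(m \right)} = -3 + \frac{m \left(m + 4\right)}{4} = -3 + \frac{m \left(4 + m\right)}{4}$)
$f = -6$
$Z = \frac{273}{4}$ ($Z = -3 - 19 + \frac{\left(-19\right)^{2}}{4} = -3 - 19 + \frac{1}{4} \cdot 361 = -3 - 19 + \frac{361}{4} = \frac{273}{4} \approx 68.25$)
$- 16 f + Z \left(-313\right) = \left(-16\right) \left(-6\right) + \frac{273}{4} \left(-313\right) = 96 - \frac{85449}{4} = - \frac{85065}{4}$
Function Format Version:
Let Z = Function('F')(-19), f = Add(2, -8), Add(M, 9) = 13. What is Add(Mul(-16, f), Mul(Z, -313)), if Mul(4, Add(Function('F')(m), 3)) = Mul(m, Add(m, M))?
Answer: Rational(-85065, 4) ≈ -21266.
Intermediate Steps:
M = 4 (M = Add(-9, 13) = 4)
Function('F')(m) = Add(-3, Mul(Rational(1, 4), m, Add(4, m))) (Function('F')(m) = Add(-3, Mul(Rational(1, 4), Mul(m, Add(m, 4)))) = Add(-3, Mul(Rational(1, 4), Mul(m, Add(4, m)))) = Add(-3, Mul(Rational(1, 4), m, Add(4, m))))
f = -6
Z = Rational(273, 4) (Z = Add(-3, -19, Mul(Rational(1, 4), Pow(-19, 2))) = Add(-3, -19, Mul(Rational(1, 4), 361)) = Add(-3, -19, Rational(361, 4)) = Rational(273, 4) ≈ 68.250)
Add(Mul(-16, f), Mul(Z, -313)) = Add(Mul(-16, -6), Mul(Rational(273, 4), -313)) = Add(96, Rational(-85449, 4)) = Rational(-85065, 4)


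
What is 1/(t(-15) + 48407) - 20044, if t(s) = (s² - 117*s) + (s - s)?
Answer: -1009957027/50387 ≈ -20044.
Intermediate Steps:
t(s) = s² - 117*s (t(s) = (s² - 117*s) + 0 = s² - 117*s)
1/(t(-15) + 48407) - 20044 = 1/(-15*(-117 - 15) + 48407) - 20044 = 1/(-15*(-132) + 48407) - 20044 = 1/(1980 + 48407) - 20044 = 1/50387 - 20044 = -1009957027/50387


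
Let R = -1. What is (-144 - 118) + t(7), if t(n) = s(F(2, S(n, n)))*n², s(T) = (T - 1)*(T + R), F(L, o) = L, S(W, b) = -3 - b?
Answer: -213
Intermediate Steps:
s(T) = (-1 + T)² (s(T) = (T - 1)*(T - 1) = (-1 + T)*(-1 + T) = (-1 + T)²)
t(n) = n² (t(n) = (1 + 2² - 2*2)*n² = (1 + 4 - 4)*n² = 1*n² = n²)
(-144 - 118) + t(7) = (-144 - 118) + 7² = -262 + 49 = -213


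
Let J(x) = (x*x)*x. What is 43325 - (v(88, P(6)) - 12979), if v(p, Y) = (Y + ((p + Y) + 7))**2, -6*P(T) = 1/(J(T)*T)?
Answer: 714695822495/15116544 ≈ 47279.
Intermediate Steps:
J(x) = x**3 (J(x) = x**2*x = x**3)
P(T) = -1/(6*T**4)
v(p, Y) = (7 + p + 2*Y)**2 (v(p, Y) = (Y + ((Y + p) + 7))**2 = (Y + (7 + Y + p))**2 = (7 + p + 2*Y)**2)
43325 - (v(88, P(6)) - 12979) = 43325 - ((7 + 88 + 2*(-1/6/6**4))**2 - 12979) = 43325 - ((7 + 88 + 2*(-1/6*1/1296))**2 - 12979) = 43325 - ((7 + 88 + 2*(-1/7776))**2 - 12979) = 43325 - ((7 + 88 - 1/3888)**2 - 12979) = 43325 - ((369359/3888)**2 - 12979) = 43325 - (136426070881/15116544 - 12979) = 43325 - 1*(-59771553695/15116544) = 43325 + 59771553695/15116544 = 714695822495/15116544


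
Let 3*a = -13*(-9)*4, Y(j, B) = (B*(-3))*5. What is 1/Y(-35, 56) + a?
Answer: 131039/840 ≈ 156.00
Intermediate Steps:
Y(j, B) = -15*B (Y(j, B) = -3*B*5 = -15*B)
a = 156 (a = (-13*(-9)*4)/3 = (117*4)/3 = (1/3)*468 = 156)
1/Y(-35, 56) + a = 1/(-15*56) + 156 = 1/(-840) + 156 = -1/840 + 156 = 131039/840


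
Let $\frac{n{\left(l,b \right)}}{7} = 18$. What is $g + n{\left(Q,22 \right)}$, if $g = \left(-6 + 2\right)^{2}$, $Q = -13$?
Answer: $142$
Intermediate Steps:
$n{\left(l,b \right)} = 126$ ($n{\left(l,b \right)} = 7 \cdot 18 = 126$)
$g = 16$ ($g = \left(-4\right)^{2} = 16$)
$g + n{\left(Q,22 \right)} = 16 + 126 = 142$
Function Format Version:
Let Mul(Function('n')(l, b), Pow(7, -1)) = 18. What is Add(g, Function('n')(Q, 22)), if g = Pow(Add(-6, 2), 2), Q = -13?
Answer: 142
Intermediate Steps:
Function('n')(l, b) = 126 (Function('n')(l, b) = Mul(7, 18) = 126)
g = 16 (g = Pow(-4, 2) = 16)
Add(g, Function('n')(Q, 22)) = Add(16, 126) = 142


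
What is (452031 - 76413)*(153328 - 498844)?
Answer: -129782028888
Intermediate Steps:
(452031 - 76413)*(153328 - 498844) = 375618*(-345516) = -129782028888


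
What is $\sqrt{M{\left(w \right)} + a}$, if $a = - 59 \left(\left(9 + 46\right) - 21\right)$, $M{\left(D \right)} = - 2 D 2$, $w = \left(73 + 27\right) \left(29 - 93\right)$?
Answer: $\sqrt{23594} \approx 153.6$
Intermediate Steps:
$w = -6400$ ($w = 100 \left(-64\right) = -6400$)
$M{\left(D \right)} = - 4 D$
$a = -2006$ ($a = - 59 \left(55 - 21\right) = \left(-59\right) 34 = -2006$)
$\sqrt{M{\left(w \right)} + a} = \sqrt{\left(-4\right) \left(-6400\right) - 2006} = \sqrt{25600 - 2006} = \sqrt{23594}$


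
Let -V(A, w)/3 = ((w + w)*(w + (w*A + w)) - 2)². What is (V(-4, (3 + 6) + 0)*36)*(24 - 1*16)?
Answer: -91822464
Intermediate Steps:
V(A, w) = -3*(-2 + 2*w*(2*w + A*w))² (V(A, w) = -3*((w + w)*(w + (w*A + w)) - 2)² = -3*((2*w)*(w + (A*w + w)) - 2)² = -3*((2*w)*(w + (w + A*w)) - 2)² = -3*((2*w)*(2*w + A*w) - 2)² = -3*(2*w*(2*w + A*w) - 2)² = -3*(-2 + 2*w*(2*w + A*w))²)
(V(-4, (3 + 6) + 0)*36)*(24 - 1*16) = (-12*(-1 + 2*((3 + 6) + 0)² - 4*((3 + 6) + 0)²)²*36)*(24 - 1*16) = (-12*(-1 + 2*(9 + 0)² - 4*(9 + 0)²)²*36)*(24 - 16) = (-12*(-1 + 2*9² - 4*9²)²*36)*8 = (-12*(-1 + 2*81 - 4*81)²*36)*8 = (-12*(-1 + 162 - 324)²*36)*8 = (-12*(-163)²*36)*8 = (-12*26569*36)*8 = -318828*36*8 = -11477808*8 = -91822464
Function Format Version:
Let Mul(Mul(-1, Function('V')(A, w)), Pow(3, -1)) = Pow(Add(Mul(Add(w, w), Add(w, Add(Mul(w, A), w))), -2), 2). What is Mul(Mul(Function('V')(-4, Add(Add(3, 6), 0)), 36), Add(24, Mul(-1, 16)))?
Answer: -91822464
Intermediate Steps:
Function('V')(A, w) = Mul(-3, Pow(Add(-2, Mul(2, w, Add(Mul(2, w), Mul(A, w)))), 2)) (Function('V')(A, w) = Mul(-3, Pow(Add(Mul(Add(w, w), Add(w, Add(Mul(w, A), w))), -2), 2)) = Mul(-3, Pow(Add(Mul(Mul(2, w), Add(w, Add(Mul(A, w), w))), -2), 2)) = Mul(-3, Pow(Add(Mul(Mul(2, w), Add(w, Add(w, Mul(A, w)))), -2), 2)) = Mul(-3, Pow(Add(Mul(Mul(2, w), Add(Mul(2, w), Mul(A, w))), -2), 2)) = Mul(-3, Pow(Add(Mul(2, w, Add(Mul(2, w), Mul(A, w))), -2), 2)) = Mul(-3, Pow(Add(-2, Mul(2, w, Add(Mul(2, w), Mul(A, w)))), 2)))
Mul(Mul(Function('V')(-4, Add(Add(3, 6), 0)), 36), Add(24, Mul(-1, 16))) = Mul(Mul(Mul(-12, Pow(Add(-1, Mul(2, Pow(Add(Add(3, 6), 0), 2)), Mul(-4, Pow(Add(Add(3, 6), 0), 2))), 2)), 36), Add(24, Mul(-1, 16))) = Mul(Mul(Mul(-12, Pow(Add(-1, Mul(2, Pow(Add(9, 0), 2)), Mul(-4, Pow(Add(9, 0), 2))), 2)), 36), Add(24, -16)) = Mul(Mul(Mul(-12, Pow(Add(-1, Mul(2, Pow(9, 2)), Mul(-4, Pow(9, 2))), 2)), 36), 8) = Mul(Mul(Mul(-12, Pow(Add(-1, Mul(2, 81), Mul(-4, 81)), 2)), 36), 8) = Mul(Mul(Mul(-12, Pow(Add(-1, 162, -324), 2)), 36), 8) = Mul(Mul(Mul(-12, Pow(-163, 2)), 36), 8) = Mul(Mul(Mul(-12, 26569), 36), 8) = Mul(Mul(-318828, 36), 8) = Mul(-11477808, 8) = -91822464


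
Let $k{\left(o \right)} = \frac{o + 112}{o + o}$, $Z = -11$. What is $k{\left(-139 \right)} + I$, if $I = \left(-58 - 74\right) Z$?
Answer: $\frac{403683}{278} \approx 1452.1$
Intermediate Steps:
$k{\left(o \right)} = \frac{112 + o}{2 o}$
$I = 1452$ ($I = \left(-58 - 74\right) \left(-11\right) = \left(-132\right) \left(-11\right) = 1452$)
$k{\left(-139 \right)} + I = \frac{112 - 139}{2 \left(-139\right)} + 1452 = \frac{1}{2} \left(- \frac{1}{139}\right) \left(-27\right) + 1452 = \frac{27}{278} + 1452 = \frac{403683}{278}$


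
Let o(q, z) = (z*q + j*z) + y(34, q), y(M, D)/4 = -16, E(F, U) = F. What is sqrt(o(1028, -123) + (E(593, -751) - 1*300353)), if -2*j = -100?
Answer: I*sqrt(432418) ≈ 657.58*I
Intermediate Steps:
j = 50 (j = -1/2*(-100) = 50)
y(M, D) = -64 (y(M, D) = 4*(-16) = -64)
o(q, z) = -64 + 50*z + q*z (o(q, z) = (z*q + 50*z) - 64 = (q*z + 50*z) - 64 = (50*z + q*z) - 64 = -64 + 50*z + q*z)
sqrt(o(1028, -123) + (E(593, -751) - 1*300353)) = sqrt((-64 + 50*(-123) + 1028*(-123)) + (593 - 1*300353)) = sqrt((-64 - 6150 - 126444) + (593 - 300353)) = sqrt(-132658 - 299760) = sqrt(-432418) = I*sqrt(432418)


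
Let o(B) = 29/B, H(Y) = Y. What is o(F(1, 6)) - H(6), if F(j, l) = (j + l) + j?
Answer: -19/8 ≈ -2.3750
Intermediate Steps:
F(j, l) = l + 2*j
o(F(1, 6)) - H(6) = 29/(6 + 2*1) - 1*6 = 29/(6 + 2) - 6 = 29/8 - 6 = -19/8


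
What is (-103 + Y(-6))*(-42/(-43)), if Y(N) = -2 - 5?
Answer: -4620/43 ≈ -107.44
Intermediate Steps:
Y(N) = -7
(-103 + Y(-6))*(-42/(-43)) = (-103 - 7)*(-42/(-43)) = -(-4620)*(-1)/43 = -110*42/43 = -4620/43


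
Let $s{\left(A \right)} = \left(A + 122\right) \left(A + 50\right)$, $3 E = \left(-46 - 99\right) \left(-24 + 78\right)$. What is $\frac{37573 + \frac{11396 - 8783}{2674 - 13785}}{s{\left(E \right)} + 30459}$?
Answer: $\frac{417470990}{71107500029} \approx 0.005871$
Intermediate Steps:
$E = -2610$ ($E = \frac{\left(-46 - 99\right) \left(-24 + 78\right)}{3} = \frac{\left(-145\right) 54}{3} = \frac{1}{3} \left(-7830\right) = -2610$)
$s{\left(A \right)} = \left(50 + A\right) \left(122 + A\right)$ ($s{\left(A \right)} = \left(122 + A\right) \left(50 + A\right) = \left(50 + A\right) \left(122 + A\right)$)
$\frac{37573 + \frac{11396 - 8783}{2674 - 13785}}{s{\left(E \right)} + 30459} = \frac{37573 + \frac{11396 - 8783}{2674 - 13785}}{\left(6100 + \left(-2610\right)^{2} + 172 \left(-2610\right)\right) + 30459} = \frac{37573 + \frac{2613}{-11111}}{\left(6100 + 6812100 - 448920\right) + 30459} = \frac{37573 + 2613 \left(- \frac{1}{11111}\right)}{6369280 + 30459} = \frac{37573 - \frac{2613}{11111}}{6399739} = \frac{417470990}{11111} \cdot \frac{1}{6399739} = \frac{417470990}{71107500029}$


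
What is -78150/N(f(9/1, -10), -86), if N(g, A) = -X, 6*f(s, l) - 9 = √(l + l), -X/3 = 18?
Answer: -13025/9 ≈ -1447.2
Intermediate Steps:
X = -54 (X = -3*18 = -54)
f(s, l) = 3/2 + √2*√l/6 (f(s, l) = 3/2 + √(l + l)/6 = 3/2 + √(2*l)/6 = 3/2 + (√2*√l)/6 = 3/2 + √2*√l/6)
N(g, A) = 54 (N(g, A) = -1*(-54) = 54)
-78150/N(f(9/1, -10), -86) = -78150/54 = -78150*1/54 = -13025/9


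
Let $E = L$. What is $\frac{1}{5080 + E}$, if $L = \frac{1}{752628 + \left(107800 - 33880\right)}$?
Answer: $\frac{826548}{4198863841} \approx 0.00019685$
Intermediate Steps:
$L = \frac{1}{826548}$ ($L = \frac{1}{752628 + \left(107800 - 33880\right)} = \frac{1}{752628 + 73920} = \frac{1}{826548} \approx 1.2099 \cdot 10^{-6}$)
$E = \frac{1}{826548} \approx 1.2099 \cdot 10^{-6}$
$\frac{1}{5080 + E} = \frac{1}{5080 + \frac{1}{826548}} = \frac{1}{\frac{4198863841}{826548}} = \frac{826548}{4198863841}$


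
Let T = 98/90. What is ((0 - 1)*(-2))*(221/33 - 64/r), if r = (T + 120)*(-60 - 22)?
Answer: 98841818/7372497 ≈ 13.407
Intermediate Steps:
T = 49/45 (T = 98*(1/90) = 49/45 ≈ 1.0889)
r = -446818/45 (r = (49/45 + 120)*(-60 - 22) = (5449/45)*(-82) = -446818/45 ≈ -9929.3)
((0 - 1)*(-2))*(221/33 - 64/r) = ((0 - 1)*(-2))*(221/33 - 64/(-446818/45)) = (-1*(-2))*(221*(1/33) - 64*(-45/446818)) = 2*(221/33 + 1440/223409) = 2*(49420909/7372497) = 98841818/7372497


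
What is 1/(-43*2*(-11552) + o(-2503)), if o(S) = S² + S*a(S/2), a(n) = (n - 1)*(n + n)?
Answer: -2/15679330583 ≈ -1.2756e-10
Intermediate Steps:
a(n) = 2*n*(-1 + n) (a(n) = (-1 + n)*(2*n) = 2*n*(-1 + n))
o(S) = S² + S²*(-1 + S/2) (o(S) = S² + S*(2*(S/2)*(-1 + S/2)) = S² + S*(S*(-1 + S/2)) = S² + S²*(-1 + S/2))
1/(-43*2*(-11552) + o(-2503)) = 1/(-43*2*(-11552) + (½)*(-2503)³) = 1/(-86*(-11552) + (½)*(-15681317527)) = 1/(993472 - 15681317527/2) = 1/(-15679330583/2) = -2/15679330583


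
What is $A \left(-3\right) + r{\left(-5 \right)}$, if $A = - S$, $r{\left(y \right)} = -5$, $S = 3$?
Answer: $4$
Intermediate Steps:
$A = -3$ ($A = \left(-1\right) 3 = -3$)
$A \left(-3\right) + r{\left(-5 \right)} = \left(-3\right) \left(-3\right) - 5 = 9 - 5 = 4$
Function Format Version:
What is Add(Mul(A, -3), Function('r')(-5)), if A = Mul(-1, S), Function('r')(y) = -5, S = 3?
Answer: 4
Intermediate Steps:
A = -3 (A = Mul(-1, 3) = -3)
Add(Mul(A, -3), Function('r')(-5)) = Add(Mul(-3, -3), -5) = Add(9, -5) = 4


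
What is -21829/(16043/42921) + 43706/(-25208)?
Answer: -44902364605/768844 ≈ -58402.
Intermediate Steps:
-21829/(16043/42921) + 43706/(-25208) = -21829/(16043*(1/42921)) + 43706*(-1/25208) = -21829/16043/42921 - 21853/12604 = -21829*42921/16043 - 21853/12604 = -3562443/61 - 21853/12604 = -44902364605/768844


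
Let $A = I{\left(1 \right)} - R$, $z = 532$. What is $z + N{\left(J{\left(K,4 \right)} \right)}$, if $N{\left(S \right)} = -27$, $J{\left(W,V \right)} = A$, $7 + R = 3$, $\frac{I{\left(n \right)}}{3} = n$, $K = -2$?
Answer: $505$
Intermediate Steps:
$I{\left(n \right)} = 3 n$
$R = -4$ ($R = -7 + 3 = -4$)
$A = 7$ ($A = 3 \cdot 1 - -4 = 3 + 4 = 7$)
$J{\left(W,V \right)} = 7$
$z + N{\left(J{\left(K,4 \right)} \right)} = 532 - 27 = 505$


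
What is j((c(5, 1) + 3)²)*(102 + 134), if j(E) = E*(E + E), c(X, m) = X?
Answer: 1933312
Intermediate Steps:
j(E) = 2*E² (j(E) = E*(2*E) = 2*E²)
j((c(5, 1) + 3)²)*(102 + 134) = (2*((5 + 3)²)²)*(102 + 134) = (2*(8²)²)*236 = (2*64²)*236 = (2*4096)*236 = 8192*236 = 1933312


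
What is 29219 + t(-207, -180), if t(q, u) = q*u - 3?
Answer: 66476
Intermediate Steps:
t(q, u) = -3 + q*u
29219 + t(-207, -180) = 29219 + (-3 - 207*(-180)) = 29219 + (-3 + 37260) = 29219 + 37257 = 66476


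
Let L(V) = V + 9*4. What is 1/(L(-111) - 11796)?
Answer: -1/11871 ≈ -8.4239e-5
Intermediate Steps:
L(V) = 36 + V (L(V) = V + 36 = 36 + V)
1/(L(-111) - 11796) = 1/((36 - 111) - 11796) = 1/(-75 - 11796) = 1/(-11871) = -1/11871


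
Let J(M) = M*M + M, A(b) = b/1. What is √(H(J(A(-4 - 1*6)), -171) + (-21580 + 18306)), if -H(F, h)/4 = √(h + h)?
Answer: √(-3274 - 12*I*√38) ≈ 0.6464 - 57.223*I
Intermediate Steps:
A(b) = b (A(b) = b*1 = b)
J(M) = M + M² (J(M) = M² + M = M + M²)
H(F, h) = -4*√2*√h (H(F, h) = -4*√(h + h) = -4*√2*√h)
√(H(J(A(-4 - 1*6)), -171) + (-21580 + 18306)) = √(-4*√2*√(-171) + (-21580 + 18306)) = √(-4*√2*3*I*√19 - 3274) = √(-12*I*√38 - 3274) = √(-3274 - 12*I*√38)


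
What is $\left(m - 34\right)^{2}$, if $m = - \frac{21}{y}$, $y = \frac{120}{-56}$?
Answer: $\frac{14641}{25} \approx 585.64$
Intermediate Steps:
$y = - \frac{15}{7}$ ($y = 120 \left(- \frac{1}{56}\right) = - \frac{15}{7} \approx -2.1429$)
$m = \frac{49}{5}$ ($m = - \frac{21}{- \frac{15}{7}} = \left(-21\right) \left(- \frac{7}{15}\right) = \frac{49}{5} \approx 9.8$)
$\left(m - 34\right)^{2} = \left(\frac{49}{5} - 34\right)^{2} = \left(- \frac{121}{5}\right)^{2} = \frac{14641}{25}$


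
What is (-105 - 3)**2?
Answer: 11664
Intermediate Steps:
(-105 - 3)**2 = (-108)**2 = 11664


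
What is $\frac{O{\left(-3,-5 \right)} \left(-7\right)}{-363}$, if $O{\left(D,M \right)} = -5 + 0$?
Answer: $- \frac{35}{363} \approx -0.096419$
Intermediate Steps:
$O{\left(D,M \right)} = -5$
$\frac{O{\left(-3,-5 \right)} \left(-7\right)}{-363} = \frac{\left(-5\right) \left(-7\right)}{-363} = 35 \left(- \frac{1}{363}\right) = - \frac{35}{363}$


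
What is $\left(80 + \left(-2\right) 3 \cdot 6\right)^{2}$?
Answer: $1936$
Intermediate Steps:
$\left(80 + \left(-2\right) 3 \cdot 6\right)^{2} = \left(80 - 36\right)^{2} = 44^{2} = 1936$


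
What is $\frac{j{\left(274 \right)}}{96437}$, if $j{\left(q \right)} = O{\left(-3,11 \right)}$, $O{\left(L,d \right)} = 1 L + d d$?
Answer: $\frac{118}{96437} \approx 0.0012236$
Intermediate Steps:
$O{\left(L,d \right)} = L + d^{2}$
$j{\left(q \right)} = 118$ ($j{\left(q \right)} = -3 + 11^{2} = -3 + 121 = 118$)
$\frac{j{\left(274 \right)}}{96437} = \frac{118}{96437}$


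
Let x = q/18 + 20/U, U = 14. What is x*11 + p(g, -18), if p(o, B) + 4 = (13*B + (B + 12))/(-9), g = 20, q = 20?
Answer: 3188/63 ≈ 50.603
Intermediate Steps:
x = 160/63 (x = 20/18 + 20/14 = 20*(1/18) + 20*(1/14) = 10/9 + 10/7 = 160/63 ≈ 2.5397)
p(o, B) = -16/3 - 14*B/9 (p(o, B) = -4 + (13*B + (B + 12))/(-9) = -4 + (13*B + (12 + B))*(-⅑) = -4 + (12 + 14*B)*(-⅑) = -4 + (-4/3 - 14*B/9) = -16/3 - 14*B/9)
x*11 + p(g, -18) = (160/63)*11 + (-16/3 - 14/9*(-18)) = 1760/63 + (-16/3 + 28) = 1760/63 + 68/3 = 3188/63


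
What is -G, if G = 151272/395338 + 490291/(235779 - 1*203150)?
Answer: -99383258723/6449741801 ≈ -15.409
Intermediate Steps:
G = 99383258723/6449741801 (G = 151272*(1/395338) + 490291/(235779 - 203150) = 75636/197669 + 490291/32629 = 99383258723/6449741801 ≈ 15.409)
-G = -1*99383258723/6449741801 = -99383258723/6449741801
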